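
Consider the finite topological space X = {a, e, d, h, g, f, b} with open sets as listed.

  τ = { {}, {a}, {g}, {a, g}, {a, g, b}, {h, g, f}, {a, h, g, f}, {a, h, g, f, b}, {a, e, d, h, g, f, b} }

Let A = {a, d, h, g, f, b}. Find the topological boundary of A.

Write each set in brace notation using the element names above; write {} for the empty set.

{e, d}

open subsets of A: {}, {g}, {a}, {a, g}, {h, g, f}, {a, g, b}, {a, h, g, f}, {a, h, g, f, b}; so int(A) = {a, h, g, f, b}
closure: X∖int(X∖A) = X∖{} = {a, e, d, h, g, f, b}
∂A = {a, e, d, h, g, f, b} minus {a, h, g, f, b} = {e, d}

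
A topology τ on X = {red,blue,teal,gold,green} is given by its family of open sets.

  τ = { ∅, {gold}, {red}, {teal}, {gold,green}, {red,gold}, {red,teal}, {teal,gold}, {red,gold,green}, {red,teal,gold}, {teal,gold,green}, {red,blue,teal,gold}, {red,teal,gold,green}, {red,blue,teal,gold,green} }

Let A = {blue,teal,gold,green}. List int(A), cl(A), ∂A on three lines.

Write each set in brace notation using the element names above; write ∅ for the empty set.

int(A) = {teal,gold,green}
cl(A)  = {blue,teal,gold,green}
∂A     = {blue}

open subsets of A: ∅, {gold}, {teal}, {gold,green}, {teal,gold}, {teal,gold,green}; so int(A) = {teal,gold,green}
closure: X∖int(X∖A) = X∖{red} = {blue,teal,gold,green}
∂A = {blue,teal,gold,green} minus {teal,gold,green} = {blue}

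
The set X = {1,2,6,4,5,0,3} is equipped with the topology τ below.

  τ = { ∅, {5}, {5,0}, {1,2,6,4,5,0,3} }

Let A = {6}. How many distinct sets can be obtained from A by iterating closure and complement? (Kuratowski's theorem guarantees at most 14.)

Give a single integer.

complement {1,2,4,5,0,3}; its interior {5,0}; cl(A) = X∖{5,0} = {1,2,6,4,3}
With k = closure, c = complement:
  1. A     = {6}
  2. kA    = {1,2,6,4,3}
  3. cA    = {1,2,4,5,0,3}
  4. ckA   = {5,0}
  5. kcA   = {1,2,6,4,5,0,3}
  6. ckcA  = ∅
k, c of each give nothing new

6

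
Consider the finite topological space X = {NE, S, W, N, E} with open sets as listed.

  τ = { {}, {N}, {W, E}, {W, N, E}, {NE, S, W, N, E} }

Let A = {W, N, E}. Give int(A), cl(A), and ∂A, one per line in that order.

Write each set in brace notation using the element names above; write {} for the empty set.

int(A) = {W, N, E}
cl(A)  = {NE, S, W, N, E}
∂A     = {NE, S}

U open, U⊆A: {}, {N}, {W, E}, {W, N, E}. int(A) = ⋃ = {W, N, E}
X∖A={NE, S}, int(X∖A)={}, hence cl(A)={NE, S, W, N, E}
∂A: remove int from cl → {NE, S}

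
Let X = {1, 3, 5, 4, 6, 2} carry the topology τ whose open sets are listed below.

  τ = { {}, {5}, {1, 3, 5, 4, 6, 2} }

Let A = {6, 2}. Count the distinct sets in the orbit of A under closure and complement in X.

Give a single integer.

6

closure: X∖int(X∖A) = X∖{5} = {1, 3, 4, 6, 2}
Let k=closure and c=complement:
  1. A     = {6, 2}
  2. kA    = {1, 3, 4, 6, 2}
  3. cA    = {1, 3, 5, 4}
  4. ckA   = {5}
  5. kcA   = {1, 3, 5, 4, 6, 2}
  6. ckcA  = {}
— saturated at 6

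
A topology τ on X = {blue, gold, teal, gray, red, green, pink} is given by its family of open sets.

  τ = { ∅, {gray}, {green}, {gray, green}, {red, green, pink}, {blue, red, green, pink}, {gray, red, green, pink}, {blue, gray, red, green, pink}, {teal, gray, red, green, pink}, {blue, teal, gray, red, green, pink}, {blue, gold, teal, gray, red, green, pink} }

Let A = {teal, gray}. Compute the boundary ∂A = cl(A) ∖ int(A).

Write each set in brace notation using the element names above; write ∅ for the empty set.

{gold, teal}

opens ⊆ A: ∅, {gray}; union → int = {gray}
complement {blue, gold, red, green, pink}; its interior {blue, red, green, pink}; cl(A) = X∖{blue, red, green, pink} = {gold, teal, gray}
boundary = {gold, teal, gray} ∖ {gray} = {gold, teal}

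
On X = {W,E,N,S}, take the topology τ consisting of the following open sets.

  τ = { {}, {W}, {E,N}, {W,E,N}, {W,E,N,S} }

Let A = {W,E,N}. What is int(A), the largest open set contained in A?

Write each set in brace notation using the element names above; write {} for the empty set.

{W,E,N}

opens ⊆ A: {}, {W}, {E,N}, {W,E,N}; union → int = {W,E,N}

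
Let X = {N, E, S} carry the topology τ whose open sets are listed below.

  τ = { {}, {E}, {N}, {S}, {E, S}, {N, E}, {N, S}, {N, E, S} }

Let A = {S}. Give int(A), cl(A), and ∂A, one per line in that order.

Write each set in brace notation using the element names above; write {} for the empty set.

U open, U⊆A: {}, {S}. int(A) = ⋃ = {S}
X∖A={N, E}, int(X∖A)={N, E}, hence cl(A)={S}
∂A: remove int from cl → {}

int(A) = {S}
cl(A)  = {S}
∂A     = {}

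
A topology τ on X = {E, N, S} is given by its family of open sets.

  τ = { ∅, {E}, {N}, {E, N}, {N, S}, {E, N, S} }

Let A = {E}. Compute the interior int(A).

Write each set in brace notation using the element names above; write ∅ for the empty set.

{E}

open subsets of A: ∅, {E}; so int(A) = {E}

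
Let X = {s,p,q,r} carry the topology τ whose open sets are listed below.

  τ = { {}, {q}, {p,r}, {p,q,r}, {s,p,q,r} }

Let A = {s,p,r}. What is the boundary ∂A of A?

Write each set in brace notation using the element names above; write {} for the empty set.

{s}

opens ⊆ A: {}, {p,r}; union → int = {p,r}
complement {q}; its interior {q}; cl(A) = X∖{q} = {s,p,r}
boundary = {s,p,r} ∖ {p,r} = {s}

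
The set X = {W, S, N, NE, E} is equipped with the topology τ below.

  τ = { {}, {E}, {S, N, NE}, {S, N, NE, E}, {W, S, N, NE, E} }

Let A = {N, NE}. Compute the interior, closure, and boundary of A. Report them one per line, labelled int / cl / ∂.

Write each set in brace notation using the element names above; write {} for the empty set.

open subsets of A: {}; so int(A) = {}
closure: X∖int(X∖A) = X∖{E} = {W, S, N, NE}
∂A = {W, S, N, NE} minus {} = {W, S, N, NE}

int(A) = {}
cl(A)  = {W, S, N, NE}
∂A     = {W, S, N, NE}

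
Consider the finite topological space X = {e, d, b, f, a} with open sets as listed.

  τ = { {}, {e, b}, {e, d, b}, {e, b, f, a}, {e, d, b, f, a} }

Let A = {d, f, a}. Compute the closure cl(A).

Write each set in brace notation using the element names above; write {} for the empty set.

{d, f, a}

complement {e, b}; its interior {e, b}; cl(A) = X∖{e, b} = {d, f, a}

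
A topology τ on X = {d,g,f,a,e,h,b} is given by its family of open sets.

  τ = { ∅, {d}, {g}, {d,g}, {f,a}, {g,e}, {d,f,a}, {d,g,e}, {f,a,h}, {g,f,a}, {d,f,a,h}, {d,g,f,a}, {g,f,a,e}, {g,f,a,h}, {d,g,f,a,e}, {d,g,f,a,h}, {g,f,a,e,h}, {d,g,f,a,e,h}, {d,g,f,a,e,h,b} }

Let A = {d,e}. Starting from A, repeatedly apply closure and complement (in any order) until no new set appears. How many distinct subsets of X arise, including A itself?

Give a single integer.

8

complement {g,f,a,h,b}; its interior {g,f,a,h}; cl(A) = X∖{g,f,a,h} = {d,e,b}
With k = closure, c = complement:
  1. A     = {d,e}
  2. kA    = {d,e,b}
  3. cA    = {g,f,a,h,b}
  4. ckA   = {g,f,a,h}
  5. kcA   = {g,f,a,e,h,b}
  6. ckcA  = {d}
  7. kckcA = {d,b}
  8. ckckcA = {g,f,a,e,h}
k, c of each give nothing new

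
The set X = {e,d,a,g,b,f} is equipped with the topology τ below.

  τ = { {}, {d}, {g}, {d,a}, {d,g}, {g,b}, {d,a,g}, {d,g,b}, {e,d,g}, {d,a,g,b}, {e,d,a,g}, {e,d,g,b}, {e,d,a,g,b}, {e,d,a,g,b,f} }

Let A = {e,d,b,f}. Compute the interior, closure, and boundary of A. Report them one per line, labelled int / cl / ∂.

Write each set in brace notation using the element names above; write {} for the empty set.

int(A) = {d}
cl(A)  = {e,d,a,b,f}
∂A     = {e,a,b,f}

opens ⊆ A: {}, {d}; union → int = {d}
complement {a,g}; its interior {g}; cl(A) = X∖{g} = {e,d,a,b,f}
boundary = {e,d,a,b,f} ∖ {d} = {e,a,b,f}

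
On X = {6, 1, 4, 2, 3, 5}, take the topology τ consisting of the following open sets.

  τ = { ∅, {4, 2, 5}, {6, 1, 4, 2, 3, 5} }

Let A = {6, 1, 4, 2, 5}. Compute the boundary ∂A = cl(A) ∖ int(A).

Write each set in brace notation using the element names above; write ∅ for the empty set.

{6, 1, 3}

interior: largest open inside A is {4, 2, 5} (from ∅, {4, 2, 5})
cl via duality: int({3}) = ∅, so X∖∅ = {6, 1, 4, 2, 3, 5}
cl∖int = {6, 1, 3}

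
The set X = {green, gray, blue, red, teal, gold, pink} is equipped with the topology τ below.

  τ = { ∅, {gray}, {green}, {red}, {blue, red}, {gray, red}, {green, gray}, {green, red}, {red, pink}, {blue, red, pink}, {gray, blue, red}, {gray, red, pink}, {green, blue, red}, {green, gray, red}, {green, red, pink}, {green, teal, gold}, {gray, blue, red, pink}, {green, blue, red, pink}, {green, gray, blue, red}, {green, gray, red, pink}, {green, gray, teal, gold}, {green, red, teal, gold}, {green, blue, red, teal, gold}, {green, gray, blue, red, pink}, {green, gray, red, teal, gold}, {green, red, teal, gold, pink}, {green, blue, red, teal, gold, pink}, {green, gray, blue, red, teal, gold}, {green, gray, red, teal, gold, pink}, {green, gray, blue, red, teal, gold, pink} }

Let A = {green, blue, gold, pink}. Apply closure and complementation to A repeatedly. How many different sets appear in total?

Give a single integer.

8

cl via duality: int({gray, red, teal}) = {gray, red}, so X∖{gray, red} = {green, blue, teal, gold, pink}
Write k for closure, c for complement:
  1. A     = {green, blue, gold, pink}
  2. kA    = {green, blue, teal, gold, pink}
  3. cA    = {gray, red, teal}
  4. ckA   = {gray, red}
  5. kcA   = {gray, blue, red, teal, gold, pink}
  6. kckA  = {gray, blue, red, pink}
  7. ckcA  = {green}
  8. ckckA = {green, teal, gold}
applying k or c yields no new set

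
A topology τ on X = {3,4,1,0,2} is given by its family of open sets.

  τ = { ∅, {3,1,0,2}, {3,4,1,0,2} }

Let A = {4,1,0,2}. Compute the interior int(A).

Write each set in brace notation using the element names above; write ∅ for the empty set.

U open, U⊆A: ∅. int(A) = ⋃ = ∅

∅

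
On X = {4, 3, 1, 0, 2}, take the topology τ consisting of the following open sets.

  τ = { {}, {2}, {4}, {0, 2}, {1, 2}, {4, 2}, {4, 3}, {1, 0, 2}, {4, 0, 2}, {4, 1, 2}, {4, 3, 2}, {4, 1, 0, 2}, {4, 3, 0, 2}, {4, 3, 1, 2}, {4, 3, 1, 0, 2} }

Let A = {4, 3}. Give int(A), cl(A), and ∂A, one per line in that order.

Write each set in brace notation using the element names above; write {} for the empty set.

int(A) = {4, 3}
cl(A)  = {4, 3}
∂A     = {}

open subsets of A: {}, {4}, {4, 3}; so int(A) = {4, 3}
closure: X∖int(X∖A) = X∖{1, 0, 2} = {4, 3}
∂A = {4, 3} minus {4, 3} = {}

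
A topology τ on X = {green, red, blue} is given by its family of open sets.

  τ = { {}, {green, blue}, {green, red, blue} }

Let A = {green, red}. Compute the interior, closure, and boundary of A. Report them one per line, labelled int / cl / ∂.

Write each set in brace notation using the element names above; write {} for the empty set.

open subsets of A: {}; so int(A) = {}
closure: X∖int(X∖A) = X∖{} = {green, red, blue}
∂A = {green, red, blue} minus {} = {green, red, blue}

int(A) = {}
cl(A)  = {green, red, blue}
∂A     = {green, red, blue}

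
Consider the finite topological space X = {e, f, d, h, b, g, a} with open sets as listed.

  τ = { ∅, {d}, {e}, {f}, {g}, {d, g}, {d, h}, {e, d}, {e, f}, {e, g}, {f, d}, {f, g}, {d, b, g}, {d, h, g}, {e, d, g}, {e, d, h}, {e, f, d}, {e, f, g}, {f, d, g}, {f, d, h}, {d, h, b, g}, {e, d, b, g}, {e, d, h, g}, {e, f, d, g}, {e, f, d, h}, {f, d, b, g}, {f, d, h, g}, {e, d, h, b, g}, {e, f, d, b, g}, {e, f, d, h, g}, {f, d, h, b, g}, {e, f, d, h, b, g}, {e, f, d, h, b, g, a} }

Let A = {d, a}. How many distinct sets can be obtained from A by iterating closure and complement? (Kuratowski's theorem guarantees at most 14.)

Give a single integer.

8

X∖A={e, f, h, b, g}, int(X∖A)={e, f, g}, hence cl(A)={d, h, b, a}
Orbit (k=closure, c=complement):
  1. A     = {d, a}
  2. kA    = {d, h, b, a}
  3. cA    = {e, f, h, b, g}
  4. ckA   = {e, f, g}
  5. kcA   = {e, f, h, b, g, a}
  6. kckA  = {e, f, b, g, a}
  7. ckcA  = {d}
  8. ckckA = {d, h}
(closed under both — stop)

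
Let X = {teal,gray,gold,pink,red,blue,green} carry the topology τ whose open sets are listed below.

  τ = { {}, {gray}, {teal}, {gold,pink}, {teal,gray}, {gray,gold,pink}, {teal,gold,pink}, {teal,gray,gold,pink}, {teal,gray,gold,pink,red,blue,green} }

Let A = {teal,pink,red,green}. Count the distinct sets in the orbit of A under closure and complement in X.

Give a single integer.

X∖A={gray,gold,blue}, int(X∖A)={gray}, hence cl(A)={teal,gold,pink,red,blue,green}
Orbit (k=closure, c=complement):
  1. A     = {teal,pink,red,green}
  2. kA    = {teal,gold,pink,red,blue,green}
  3. cA    = {gray,gold,blue}
  4. ckA   = {gray}
  5. kcA   = {gray,gold,pink,red,blue,green}
  6. kckA  = {gray,red,blue,green}
  7. ckcA  = {teal}
  8. ckckA = {teal,gold,pink}
  9. kckcA = {teal,red,blue,green}
  10. ckckcA = {gray,gold,pink}
(closed under both — stop)

10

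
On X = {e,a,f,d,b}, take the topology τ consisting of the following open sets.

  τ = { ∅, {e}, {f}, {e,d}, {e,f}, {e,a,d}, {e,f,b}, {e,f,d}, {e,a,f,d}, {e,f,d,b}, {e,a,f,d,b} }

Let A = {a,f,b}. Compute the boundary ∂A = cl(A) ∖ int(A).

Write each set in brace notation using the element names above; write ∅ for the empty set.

{a,b}

open subsets of A: ∅, {f}; so int(A) = {f}
closure: X∖int(X∖A) = X∖{e,d} = {a,f,b}
∂A = {a,f,b} minus {f} = {a,b}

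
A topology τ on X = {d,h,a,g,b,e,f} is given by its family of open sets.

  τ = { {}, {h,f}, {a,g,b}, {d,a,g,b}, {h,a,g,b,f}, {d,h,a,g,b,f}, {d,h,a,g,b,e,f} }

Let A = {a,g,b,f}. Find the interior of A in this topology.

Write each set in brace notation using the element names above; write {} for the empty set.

opens ⊆ A: {}, {a,g,b}; union → int = {a,g,b}

{a,g,b}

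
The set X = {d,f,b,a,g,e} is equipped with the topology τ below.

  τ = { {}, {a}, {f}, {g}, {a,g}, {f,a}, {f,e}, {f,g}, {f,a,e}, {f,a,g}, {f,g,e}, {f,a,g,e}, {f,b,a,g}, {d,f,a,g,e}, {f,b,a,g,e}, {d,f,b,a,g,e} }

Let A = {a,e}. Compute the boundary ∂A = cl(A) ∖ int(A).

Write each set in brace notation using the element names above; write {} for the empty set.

interior: largest open inside A is {a} (from {}, {a})
cl via duality: int({d,f,b,g}) = {f,g}, so X∖{f,g} = {d,b,a,e}
cl∖int = {d,b,e}

{d,b,e}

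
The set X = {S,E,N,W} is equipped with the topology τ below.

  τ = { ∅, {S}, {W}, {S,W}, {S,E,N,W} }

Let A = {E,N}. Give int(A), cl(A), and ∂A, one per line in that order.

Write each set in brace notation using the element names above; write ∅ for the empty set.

int(A) = ∅
cl(A)  = {E,N}
∂A     = {E,N}

interior: largest open inside A is ∅ (from ∅)
cl via duality: int({S,W}) = {S,W}, so X∖{S,W} = {E,N}
cl∖int = {E,N}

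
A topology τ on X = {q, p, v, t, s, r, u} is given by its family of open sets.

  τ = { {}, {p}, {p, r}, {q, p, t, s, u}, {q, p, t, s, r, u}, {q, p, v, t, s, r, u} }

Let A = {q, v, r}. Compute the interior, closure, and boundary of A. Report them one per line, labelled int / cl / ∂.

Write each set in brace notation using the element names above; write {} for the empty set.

interior: largest open inside A is {} (from {})
cl via duality: int({p, t, s, u}) = {p}, so X∖{p} = {q, v, t, s, r, u}
cl∖int = {q, v, t, s, r, u}

int(A) = {}
cl(A)  = {q, v, t, s, r, u}
∂A     = {q, v, t, s, r, u}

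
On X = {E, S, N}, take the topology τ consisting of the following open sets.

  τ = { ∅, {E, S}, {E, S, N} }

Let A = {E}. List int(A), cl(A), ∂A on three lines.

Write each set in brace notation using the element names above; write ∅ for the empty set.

interior: largest open inside A is ∅ (from ∅)
cl via duality: int({S, N}) = ∅, so X∖∅ = {E, S, N}
cl∖int = {E, S, N}

int(A) = ∅
cl(A)  = {E, S, N}
∂A     = {E, S, N}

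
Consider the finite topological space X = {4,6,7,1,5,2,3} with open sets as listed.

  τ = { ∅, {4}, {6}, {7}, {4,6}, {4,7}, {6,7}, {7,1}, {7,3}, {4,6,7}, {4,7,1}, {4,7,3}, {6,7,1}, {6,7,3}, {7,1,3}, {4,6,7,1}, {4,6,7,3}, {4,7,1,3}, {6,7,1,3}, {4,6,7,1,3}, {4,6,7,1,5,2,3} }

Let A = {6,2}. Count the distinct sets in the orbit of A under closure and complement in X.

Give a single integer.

X∖A={4,7,1,5,3}, int(X∖A)={4,7,1,3}, hence cl(A)={6,5,2}
Orbit (k=closure, c=complement):
  1. A     = {6,2}
  2. kA    = {6,5,2}
  3. cA    = {4,7,1,5,3}
  4. ckA   = {4,7,1,3}
  5. kcA   = {4,7,1,5,2,3}
  6. ckcA  = {6}
(closed under both — stop)

6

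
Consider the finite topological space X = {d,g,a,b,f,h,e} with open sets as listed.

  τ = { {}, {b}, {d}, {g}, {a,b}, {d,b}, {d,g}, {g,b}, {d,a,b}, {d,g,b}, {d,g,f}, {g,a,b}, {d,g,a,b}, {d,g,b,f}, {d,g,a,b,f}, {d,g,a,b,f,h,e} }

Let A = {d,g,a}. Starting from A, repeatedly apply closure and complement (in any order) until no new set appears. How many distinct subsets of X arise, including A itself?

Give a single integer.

cl via duality: int({b,f,h,e}) = {b}, so X∖{b} = {d,g,a,f,h,e}
Write k for closure, c for complement:
  1. A     = {d,g,a}
  2. kA    = {d,g,a,f,h,e}
  3. cA    = {b,f,h,e}
  4. ckA   = {b}
  5. kcA   = {a,b,f,h,e}
  6. kckA  = {a,b,h,e}
  7. ckcA  = {d,g}
  8. ckckA = {d,g,f}
  9. kckcA = {d,g,f,h,e}
  10. ckckcA = {a,b}
applying k or c yields no new set

10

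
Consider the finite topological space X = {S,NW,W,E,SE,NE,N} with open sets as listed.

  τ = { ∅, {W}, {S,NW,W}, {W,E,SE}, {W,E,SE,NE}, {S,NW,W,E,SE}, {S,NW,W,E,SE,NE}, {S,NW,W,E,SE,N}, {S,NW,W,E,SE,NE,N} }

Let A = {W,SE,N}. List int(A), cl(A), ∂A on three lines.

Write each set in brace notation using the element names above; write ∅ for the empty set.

int(A) = {W}
cl(A)  = {S,NW,W,E,SE,NE,N}
∂A     = {S,NW,E,SE,NE,N}

U open, U⊆A: ∅, {W}. int(A) = ⋃ = {W}
X∖A={S,NW,E,NE}, int(X∖A)=∅, hence cl(A)={S,NW,W,E,SE,NE,N}
∂A: remove int from cl → {S,NW,E,SE,NE,N}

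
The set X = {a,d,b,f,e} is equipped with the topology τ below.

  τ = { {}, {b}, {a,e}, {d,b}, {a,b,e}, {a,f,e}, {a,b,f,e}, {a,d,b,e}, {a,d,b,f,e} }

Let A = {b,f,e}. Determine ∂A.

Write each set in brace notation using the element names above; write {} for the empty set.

U open, U⊆A: {}, {b}. int(A) = ⋃ = {b}
X∖A={a,d}, int(X∖A)={}, hence cl(A)={a,d,b,f,e}
∂A: remove int from cl → {a,d,f,e}

{a,d,f,e}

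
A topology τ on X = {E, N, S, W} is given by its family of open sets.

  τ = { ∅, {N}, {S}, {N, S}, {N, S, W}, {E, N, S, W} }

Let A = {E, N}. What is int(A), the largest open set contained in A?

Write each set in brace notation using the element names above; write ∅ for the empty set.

interior: largest open inside A is {N} (from ∅, {N})

{N}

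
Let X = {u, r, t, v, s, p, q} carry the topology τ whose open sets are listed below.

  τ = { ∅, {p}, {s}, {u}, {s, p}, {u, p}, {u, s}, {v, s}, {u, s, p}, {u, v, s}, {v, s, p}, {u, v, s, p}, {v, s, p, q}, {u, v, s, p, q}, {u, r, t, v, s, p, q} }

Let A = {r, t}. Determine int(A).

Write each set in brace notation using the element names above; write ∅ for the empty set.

interior: largest open inside A is ∅ (from ∅)

∅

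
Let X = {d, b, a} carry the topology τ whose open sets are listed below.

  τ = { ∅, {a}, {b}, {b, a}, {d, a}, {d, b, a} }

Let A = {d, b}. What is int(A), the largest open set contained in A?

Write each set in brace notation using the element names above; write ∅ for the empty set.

{b}

U open, U⊆A: ∅, {b}. int(A) = ⋃ = {b}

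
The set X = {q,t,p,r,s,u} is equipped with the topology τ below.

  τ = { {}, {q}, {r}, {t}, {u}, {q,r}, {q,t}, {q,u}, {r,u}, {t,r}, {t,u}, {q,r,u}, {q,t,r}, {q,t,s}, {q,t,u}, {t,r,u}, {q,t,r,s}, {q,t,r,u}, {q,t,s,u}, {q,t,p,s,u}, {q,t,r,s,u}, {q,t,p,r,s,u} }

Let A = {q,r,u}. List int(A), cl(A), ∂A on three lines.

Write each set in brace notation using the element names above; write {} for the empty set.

opens ⊆ A: {}, {q}, {u}, {r}, {r,u}, {q,r}, {q,u}, {q,r,u}; union → int = {q,r,u}
complement {t,p,s}; its interior {t}; cl(A) = X∖{t} = {q,p,r,s,u}
boundary = {q,p,r,s,u} ∖ {q,r,u} = {p,s}

int(A) = {q,r,u}
cl(A)  = {q,p,r,s,u}
∂A     = {p,s}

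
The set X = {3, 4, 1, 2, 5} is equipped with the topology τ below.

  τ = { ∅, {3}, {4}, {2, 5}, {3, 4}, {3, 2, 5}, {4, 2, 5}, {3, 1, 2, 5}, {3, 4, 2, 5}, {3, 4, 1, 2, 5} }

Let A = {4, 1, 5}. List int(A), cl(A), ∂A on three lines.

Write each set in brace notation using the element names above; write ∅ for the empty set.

interior: largest open inside A is {4} (from ∅, {4})
cl via duality: int({3, 2}) = {3}, so X∖{3} = {4, 1, 2, 5}
cl∖int = {1, 2, 5}

int(A) = {4}
cl(A)  = {4, 1, 2, 5}
∂A     = {1, 2, 5}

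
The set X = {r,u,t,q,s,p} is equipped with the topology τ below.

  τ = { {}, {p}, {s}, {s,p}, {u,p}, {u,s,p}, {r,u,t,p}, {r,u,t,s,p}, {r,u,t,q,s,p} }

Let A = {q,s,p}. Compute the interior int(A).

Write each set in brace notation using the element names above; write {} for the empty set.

{s,p}

opens ⊆ A: {}, {s}, {p}, {s,p}; union → int = {s,p}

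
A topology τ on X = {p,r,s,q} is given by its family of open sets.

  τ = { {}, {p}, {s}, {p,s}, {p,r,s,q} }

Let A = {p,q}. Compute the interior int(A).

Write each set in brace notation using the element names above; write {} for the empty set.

opens ⊆ A: {}, {p}; union → int = {p}

{p}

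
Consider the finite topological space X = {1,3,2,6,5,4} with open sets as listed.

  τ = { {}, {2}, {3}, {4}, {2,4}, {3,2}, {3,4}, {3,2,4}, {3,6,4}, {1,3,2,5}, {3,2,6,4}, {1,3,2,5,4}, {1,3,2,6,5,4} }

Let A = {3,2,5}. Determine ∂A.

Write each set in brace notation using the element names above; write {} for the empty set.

{1,6,5}

interior: largest open inside A is {3,2} (from {}, {2}, {3}, {3,2})
cl via duality: int({1,6,4}) = {4}, so X∖{4} = {1,3,2,6,5}
cl∖int = {1,6,5}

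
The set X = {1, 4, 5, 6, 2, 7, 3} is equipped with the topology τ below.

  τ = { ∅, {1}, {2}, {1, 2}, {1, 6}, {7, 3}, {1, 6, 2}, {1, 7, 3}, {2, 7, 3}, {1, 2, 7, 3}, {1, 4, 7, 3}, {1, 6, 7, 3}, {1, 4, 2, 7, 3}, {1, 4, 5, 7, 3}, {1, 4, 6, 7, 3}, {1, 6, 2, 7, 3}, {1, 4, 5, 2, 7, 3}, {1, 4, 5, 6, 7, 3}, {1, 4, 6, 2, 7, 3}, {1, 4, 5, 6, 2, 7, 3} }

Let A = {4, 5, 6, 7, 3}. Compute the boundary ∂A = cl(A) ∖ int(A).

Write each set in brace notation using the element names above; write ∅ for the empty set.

{4, 5, 6}

open subsets of A: ∅, {7, 3}; so int(A) = {7, 3}
closure: X∖int(X∖A) = X∖{1, 2} = {4, 5, 6, 7, 3}
∂A = {4, 5, 6, 7, 3} minus {7, 3} = {4, 5, 6}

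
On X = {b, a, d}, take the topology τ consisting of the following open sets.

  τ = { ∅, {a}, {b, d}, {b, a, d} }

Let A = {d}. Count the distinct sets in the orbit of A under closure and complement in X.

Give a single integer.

6

cl via duality: int({b, a}) = {a}, so X∖{a} = {b, d}
Write k for closure, c for complement:
  1. A     = {d}
  2. kA    = {b, d}
  3. cA    = {b, a}
  4. ckA   = {a}
  5. kcA   = {b, a, d}
  6. ckcA  = ∅
applying k or c yields no new set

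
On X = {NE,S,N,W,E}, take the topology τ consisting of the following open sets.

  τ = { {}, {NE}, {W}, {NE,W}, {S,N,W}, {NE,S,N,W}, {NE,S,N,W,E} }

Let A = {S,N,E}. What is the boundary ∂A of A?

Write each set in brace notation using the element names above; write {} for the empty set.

opens ⊆ A: {}; union → int = {}
complement {NE,W}; its interior {NE,W}; cl(A) = X∖{NE,W} = {S,N,E}
boundary = {S,N,E} ∖ {} = {S,N,E}

{S,N,E}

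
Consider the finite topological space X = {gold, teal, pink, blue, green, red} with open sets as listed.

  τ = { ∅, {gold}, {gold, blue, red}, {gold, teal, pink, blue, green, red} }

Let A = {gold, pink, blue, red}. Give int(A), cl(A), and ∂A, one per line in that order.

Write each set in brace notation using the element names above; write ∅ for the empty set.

int(A) = {gold, blue, red}
cl(A)  = {gold, teal, pink, blue, green, red}
∂A     = {teal, pink, green}

U open, U⊆A: ∅, {gold}, {gold, blue, red}. int(A) = ⋃ = {gold, blue, red}
X∖A={teal, green}, int(X∖A)=∅, hence cl(A)={gold, teal, pink, blue, green, red}
∂A: remove int from cl → {teal, pink, green}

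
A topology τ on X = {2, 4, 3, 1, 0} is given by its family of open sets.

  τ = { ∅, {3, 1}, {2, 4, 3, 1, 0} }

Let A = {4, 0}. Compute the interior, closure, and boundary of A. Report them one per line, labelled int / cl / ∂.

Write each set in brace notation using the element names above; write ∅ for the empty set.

int(A) = ∅
cl(A)  = {2, 4, 0}
∂A     = {2, 4, 0}

open subsets of A: ∅; so int(A) = ∅
closure: X∖int(X∖A) = X∖{3, 1} = {2, 4, 0}
∂A = {2, 4, 0} minus ∅ = {2, 4, 0}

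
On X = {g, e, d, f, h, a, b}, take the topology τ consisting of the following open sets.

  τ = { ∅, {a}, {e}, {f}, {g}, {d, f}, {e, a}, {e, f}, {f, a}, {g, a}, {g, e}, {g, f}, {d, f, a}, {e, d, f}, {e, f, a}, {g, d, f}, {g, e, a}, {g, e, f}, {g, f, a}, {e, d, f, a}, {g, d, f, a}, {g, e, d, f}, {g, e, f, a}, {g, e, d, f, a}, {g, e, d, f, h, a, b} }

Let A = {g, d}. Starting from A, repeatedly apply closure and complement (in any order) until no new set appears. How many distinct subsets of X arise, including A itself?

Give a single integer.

8

complement {e, f, h, a, b}; its interior {e, f, a}; cl(A) = X∖{e, f, a} = {g, d, h, b}
With k = closure, c = complement:
  1. A     = {g, d}
  2. kA    = {g, d, h, b}
  3. cA    = {e, f, h, a, b}
  4. ckA   = {e, f, a}
  5. kcA   = {e, d, f, h, a, b}
  6. ckcA  = {g}
  7. kckcA = {g, h, b}
  8. ckckcA = {e, d, f, a}
k, c of each give nothing new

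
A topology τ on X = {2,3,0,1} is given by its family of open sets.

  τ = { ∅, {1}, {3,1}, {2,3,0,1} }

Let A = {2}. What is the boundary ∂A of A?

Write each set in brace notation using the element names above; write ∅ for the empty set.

{2,0}

opens ⊆ A: ∅; union → int = ∅
complement {3,0,1}; its interior {3,1}; cl(A) = X∖{3,1} = {2,0}
boundary = {2,0} ∖ ∅ = {2,0}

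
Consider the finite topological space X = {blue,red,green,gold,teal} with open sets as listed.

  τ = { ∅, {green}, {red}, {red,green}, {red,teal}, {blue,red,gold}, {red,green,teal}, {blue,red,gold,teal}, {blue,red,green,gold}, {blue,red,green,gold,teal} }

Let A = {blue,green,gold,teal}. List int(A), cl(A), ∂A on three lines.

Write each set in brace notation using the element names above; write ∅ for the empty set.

int(A) = {green}
cl(A)  = {blue,green,gold,teal}
∂A     = {blue,gold,teal}

open subsets of A: ∅, {green}; so int(A) = {green}
closure: X∖int(X∖A) = X∖{red} = {blue,green,gold,teal}
∂A = {blue,green,gold,teal} minus {green} = {blue,gold,teal}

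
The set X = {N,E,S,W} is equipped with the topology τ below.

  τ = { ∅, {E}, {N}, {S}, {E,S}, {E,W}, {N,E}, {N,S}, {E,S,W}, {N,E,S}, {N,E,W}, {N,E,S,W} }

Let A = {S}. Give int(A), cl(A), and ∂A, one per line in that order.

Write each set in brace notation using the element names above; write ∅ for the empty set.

U open, U⊆A: ∅, {S}. int(A) = ⋃ = {S}
X∖A={N,E,W}, int(X∖A)={N,E,W}, hence cl(A)={S}
∂A: remove int from cl → ∅

int(A) = {S}
cl(A)  = {S}
∂A     = ∅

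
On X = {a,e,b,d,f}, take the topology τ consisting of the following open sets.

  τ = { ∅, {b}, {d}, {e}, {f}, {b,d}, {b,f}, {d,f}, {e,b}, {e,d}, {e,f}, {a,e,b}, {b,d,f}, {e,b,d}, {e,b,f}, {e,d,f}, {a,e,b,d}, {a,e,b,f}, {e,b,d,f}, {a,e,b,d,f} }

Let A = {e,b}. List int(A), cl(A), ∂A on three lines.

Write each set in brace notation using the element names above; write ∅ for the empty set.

int(A) = {e,b}
cl(A)  = {a,e,b}
∂A     = {a}

opens ⊆ A: ∅, {b}, {e}, {e,b}; union → int = {e,b}
complement {a,d,f}; its interior {d,f}; cl(A) = X∖{d,f} = {a,e,b}
boundary = {a,e,b} ∖ {e,b} = {a}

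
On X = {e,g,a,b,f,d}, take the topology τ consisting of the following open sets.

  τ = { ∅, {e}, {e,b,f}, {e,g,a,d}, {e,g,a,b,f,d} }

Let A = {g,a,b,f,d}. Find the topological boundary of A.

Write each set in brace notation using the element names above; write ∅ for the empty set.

open subsets of A: ∅; so int(A) = ∅
closure: X∖int(X∖A) = X∖{e} = {g,a,b,f,d}
∂A = {g,a,b,f,d} minus ∅ = {g,a,b,f,d}

{g,a,b,f,d}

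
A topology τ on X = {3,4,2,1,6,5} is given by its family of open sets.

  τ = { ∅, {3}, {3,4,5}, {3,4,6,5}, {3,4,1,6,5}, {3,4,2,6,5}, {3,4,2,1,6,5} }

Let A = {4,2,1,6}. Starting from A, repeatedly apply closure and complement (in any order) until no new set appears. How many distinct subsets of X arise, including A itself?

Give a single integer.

6

X∖A={3,5}, int(X∖A)={3}, hence cl(A)={4,2,1,6,5}
Orbit (k=closure, c=complement):
  1. A     = {4,2,1,6}
  2. kA    = {4,2,1,6,5}
  3. cA    = {3,5}
  4. ckA   = {3}
  5. kcA   = {3,4,2,1,6,5}
  6. ckcA  = ∅
(closed under both — stop)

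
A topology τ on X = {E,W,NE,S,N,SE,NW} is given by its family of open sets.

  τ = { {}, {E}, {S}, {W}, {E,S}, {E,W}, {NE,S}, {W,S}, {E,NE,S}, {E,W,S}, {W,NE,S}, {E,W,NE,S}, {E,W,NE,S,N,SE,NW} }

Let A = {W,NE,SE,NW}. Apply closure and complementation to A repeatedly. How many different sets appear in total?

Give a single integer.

8

complement {E,S,N}; its interior {E,S}; cl(A) = X∖{E,S} = {W,NE,N,SE,NW}
With k = closure, c = complement:
  1. A     = {W,NE,SE,NW}
  2. kA    = {W,NE,N,SE,NW}
  3. cA    = {E,S,N}
  4. ckA   = {E,S}
  5. kcA   = {E,NE,S,N,SE,NW}
  6. ckcA  = {W}
  7. kckcA = {W,N,SE,NW}
  8. ckckcA = {E,NE,S}
k, c of each give nothing new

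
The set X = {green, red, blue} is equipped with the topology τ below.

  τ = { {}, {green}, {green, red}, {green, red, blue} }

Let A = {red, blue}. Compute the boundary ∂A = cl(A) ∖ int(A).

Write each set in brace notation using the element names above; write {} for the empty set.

{red, blue}

open subsets of A: {}; so int(A) = {}
closure: X∖int(X∖A) = X∖{green} = {red, blue}
∂A = {red, blue} minus {} = {red, blue}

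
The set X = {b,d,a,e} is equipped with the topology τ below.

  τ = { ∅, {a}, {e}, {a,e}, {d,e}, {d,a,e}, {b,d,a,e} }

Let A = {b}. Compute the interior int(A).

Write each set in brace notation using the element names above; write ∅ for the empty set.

opens ⊆ A: ∅; union → int = ∅

∅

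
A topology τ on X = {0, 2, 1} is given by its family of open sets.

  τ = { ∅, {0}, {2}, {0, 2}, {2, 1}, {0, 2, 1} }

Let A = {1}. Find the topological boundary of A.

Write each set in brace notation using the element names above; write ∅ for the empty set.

{1}

interior: largest open inside A is ∅ (from ∅)
cl via duality: int({0, 2}) = {0, 2}, so X∖{0, 2} = {1}
cl∖int = {1}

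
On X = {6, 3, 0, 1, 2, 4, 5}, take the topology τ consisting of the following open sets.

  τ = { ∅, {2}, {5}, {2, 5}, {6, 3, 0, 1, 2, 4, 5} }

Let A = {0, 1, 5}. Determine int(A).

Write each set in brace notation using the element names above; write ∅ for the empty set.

{5}

opens ⊆ A: ∅, {5}; union → int = {5}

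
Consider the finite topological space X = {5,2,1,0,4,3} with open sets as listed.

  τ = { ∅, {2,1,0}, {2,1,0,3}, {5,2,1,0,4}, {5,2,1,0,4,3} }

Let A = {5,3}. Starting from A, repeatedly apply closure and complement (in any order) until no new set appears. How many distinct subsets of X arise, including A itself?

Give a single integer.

cl via duality: int({2,1,0,4}) = {2,1,0}, so X∖{2,1,0} = {5,4,3}
Write k for closure, c for complement:
  1. A     = {5,3}
  2. kA    = {5,4,3}
  3. cA    = {2,1,0,4}
  4. ckA   = {2,1,0}
  5. kcA   = {5,2,1,0,4,3}
  6. ckcA  = ∅
applying k or c yields no new set

6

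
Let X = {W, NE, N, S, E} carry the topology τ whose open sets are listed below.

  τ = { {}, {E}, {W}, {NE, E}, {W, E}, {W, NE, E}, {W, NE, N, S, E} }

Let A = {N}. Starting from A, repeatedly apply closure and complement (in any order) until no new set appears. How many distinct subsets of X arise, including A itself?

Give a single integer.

6

X∖A={W, NE, S, E}, int(X∖A)={W, NE, E}, hence cl(A)={N, S}
Orbit (k=closure, c=complement):
  1. A     = {N}
  2. kA    = {N, S}
  3. cA    = {W, NE, S, E}
  4. ckA   = {W, NE, E}
  5. kcA   = {W, NE, N, S, E}
  6. ckcA  = {}
(closed under both — stop)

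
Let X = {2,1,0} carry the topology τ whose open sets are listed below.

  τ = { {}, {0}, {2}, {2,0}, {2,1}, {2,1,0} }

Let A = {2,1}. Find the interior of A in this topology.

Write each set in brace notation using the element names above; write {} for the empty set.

U open, U⊆A: {}, {2}, {2,1}. int(A) = ⋃ = {2,1}

{2,1}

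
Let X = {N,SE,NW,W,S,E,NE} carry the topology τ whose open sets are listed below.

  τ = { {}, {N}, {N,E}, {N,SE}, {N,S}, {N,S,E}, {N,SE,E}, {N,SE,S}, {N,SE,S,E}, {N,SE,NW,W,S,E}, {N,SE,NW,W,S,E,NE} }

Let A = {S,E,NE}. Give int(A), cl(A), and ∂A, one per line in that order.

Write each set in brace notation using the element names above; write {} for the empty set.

int(A) = {}
cl(A)  = {NW,W,S,E,NE}
∂A     = {NW,W,S,E,NE}

interior: largest open inside A is {} (from {})
cl via duality: int({N,SE,NW,W}) = {N,SE}, so X∖{N,SE} = {NW,W,S,E,NE}
cl∖int = {NW,W,S,E,NE}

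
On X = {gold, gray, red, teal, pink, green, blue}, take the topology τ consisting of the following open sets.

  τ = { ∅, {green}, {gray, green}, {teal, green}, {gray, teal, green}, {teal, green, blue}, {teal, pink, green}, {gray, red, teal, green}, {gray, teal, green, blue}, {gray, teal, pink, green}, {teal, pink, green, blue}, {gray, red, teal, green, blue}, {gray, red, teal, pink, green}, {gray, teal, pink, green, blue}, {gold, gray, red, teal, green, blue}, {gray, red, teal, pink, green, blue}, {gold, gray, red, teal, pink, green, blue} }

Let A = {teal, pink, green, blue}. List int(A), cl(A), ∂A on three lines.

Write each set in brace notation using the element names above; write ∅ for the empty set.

open subsets of A: ∅, {green}, {teal, green}, {teal, pink, green}, {teal, green, blue}, {teal, pink, green, blue}; so int(A) = {teal, pink, green, blue}
closure: X∖int(X∖A) = X∖∅ = {gold, gray, red, teal, pink, green, blue}
∂A = {gold, gray, red, teal, pink, green, blue} minus {teal, pink, green, blue} = {gold, gray, red}

int(A) = {teal, pink, green, blue}
cl(A)  = {gold, gray, red, teal, pink, green, blue}
∂A     = {gold, gray, red}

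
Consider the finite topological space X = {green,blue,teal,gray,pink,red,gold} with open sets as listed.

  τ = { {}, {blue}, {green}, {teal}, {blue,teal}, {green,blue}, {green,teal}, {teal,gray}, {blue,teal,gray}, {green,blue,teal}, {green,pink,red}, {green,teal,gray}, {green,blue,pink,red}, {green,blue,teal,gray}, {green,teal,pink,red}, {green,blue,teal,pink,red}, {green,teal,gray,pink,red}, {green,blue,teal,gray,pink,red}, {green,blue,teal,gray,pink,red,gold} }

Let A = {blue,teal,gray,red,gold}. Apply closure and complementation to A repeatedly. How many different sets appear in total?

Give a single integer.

cl via duality: int({green,pink}) = {green}, so X∖{green} = {blue,teal,gray,pink,red,gold}
Write k for closure, c for complement:
  1. A     = {blue,teal,gray,red,gold}
  2. kA    = {blue,teal,gray,pink,red,gold}
  3. cA    = {green,pink}
  4. ckA   = {green}
  5. kcA   = {green,pink,red,gold}
  6. ckcA  = {blue,teal,gray}
  7. kckcA = {blue,teal,gray,gold}
  8. ckckcA = {green,pink,red}
applying k or c yields no new set

8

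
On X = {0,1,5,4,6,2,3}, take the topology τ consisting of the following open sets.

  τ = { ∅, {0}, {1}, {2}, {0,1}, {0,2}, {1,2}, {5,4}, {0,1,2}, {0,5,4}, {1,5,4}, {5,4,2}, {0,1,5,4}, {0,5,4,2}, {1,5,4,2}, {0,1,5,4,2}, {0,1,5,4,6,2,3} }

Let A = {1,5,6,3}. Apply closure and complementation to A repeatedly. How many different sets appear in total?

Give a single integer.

closure: X∖int(X∖A) = X∖{0,2} = {1,5,4,6,3}
Let k=closure and c=complement:
  1. A     = {1,5,6,3}
  2. kA    = {1,5,4,6,3}
  3. cA    = {0,4,2}
  4. ckA   = {0,2}
  5. kcA   = {0,5,4,6,2,3}
  6. kckA  = {0,6,2,3}
  7. ckcA  = {1}
  8. ckckA = {1,5,4}
  9. kckcA = {1,6,3}
  10. ckckcA = {0,5,4,2}
— saturated at 10

10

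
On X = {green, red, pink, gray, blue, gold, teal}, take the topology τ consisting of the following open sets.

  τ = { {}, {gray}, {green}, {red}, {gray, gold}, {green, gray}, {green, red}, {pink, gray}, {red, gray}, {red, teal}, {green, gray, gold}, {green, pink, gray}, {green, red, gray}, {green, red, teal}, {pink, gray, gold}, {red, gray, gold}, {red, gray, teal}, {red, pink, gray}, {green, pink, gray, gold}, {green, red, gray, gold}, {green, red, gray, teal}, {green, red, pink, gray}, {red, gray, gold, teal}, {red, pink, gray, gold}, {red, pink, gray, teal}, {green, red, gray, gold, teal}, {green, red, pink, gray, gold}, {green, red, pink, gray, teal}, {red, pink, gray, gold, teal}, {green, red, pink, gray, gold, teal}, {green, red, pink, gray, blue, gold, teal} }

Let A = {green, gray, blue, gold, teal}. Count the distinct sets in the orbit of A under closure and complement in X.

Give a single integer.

10

X∖A={red, pink}, int(X∖A)={red}, hence cl(A)={green, pink, gray, blue, gold, teal}
Orbit (k=closure, c=complement):
  1. A     = {green, gray, blue, gold, teal}
  2. kA    = {green, pink, gray, blue, gold, teal}
  3. cA    = {red, pink}
  4. ckA   = {red}
  5. kcA   = {red, pink, blue, teal}
  6. kckA  = {red, blue, teal}
  7. ckcA  = {green, gray, gold}
  8. ckckA = {green, pink, gray, gold}
  9. kckcA = {green, pink, gray, blue, gold}
  10. ckckcA = {red, teal}
(closed under both — stop)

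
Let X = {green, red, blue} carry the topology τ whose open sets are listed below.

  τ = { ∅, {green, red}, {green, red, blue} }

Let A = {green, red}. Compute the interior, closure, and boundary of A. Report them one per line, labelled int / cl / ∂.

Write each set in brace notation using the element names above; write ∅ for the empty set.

interior: largest open inside A is {green, red} (from ∅, {green, red})
cl via duality: int({blue}) = ∅, so X∖∅ = {green, red, blue}
cl∖int = {blue}

int(A) = {green, red}
cl(A)  = {green, red, blue}
∂A     = {blue}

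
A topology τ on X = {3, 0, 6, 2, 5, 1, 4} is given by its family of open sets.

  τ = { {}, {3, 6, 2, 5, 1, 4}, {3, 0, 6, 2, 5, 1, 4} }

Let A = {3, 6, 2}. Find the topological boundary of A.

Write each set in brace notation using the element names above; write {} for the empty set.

open subsets of A: {}; so int(A) = {}
closure: X∖int(X∖A) = X∖{} = {3, 0, 6, 2, 5, 1, 4}
∂A = {3, 0, 6, 2, 5, 1, 4} minus {} = {3, 0, 6, 2, 5, 1, 4}

{3, 0, 6, 2, 5, 1, 4}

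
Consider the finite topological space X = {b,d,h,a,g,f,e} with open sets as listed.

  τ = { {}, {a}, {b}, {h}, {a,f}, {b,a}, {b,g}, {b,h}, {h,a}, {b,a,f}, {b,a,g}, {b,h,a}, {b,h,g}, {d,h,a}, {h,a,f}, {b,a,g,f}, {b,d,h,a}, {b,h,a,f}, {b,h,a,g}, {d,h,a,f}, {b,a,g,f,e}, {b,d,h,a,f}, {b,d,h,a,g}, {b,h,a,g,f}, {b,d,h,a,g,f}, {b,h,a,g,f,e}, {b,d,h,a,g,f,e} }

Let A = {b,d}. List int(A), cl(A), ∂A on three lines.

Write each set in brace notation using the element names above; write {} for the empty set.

int(A) = {b}
cl(A)  = {b,d,g,e}
∂A     = {d,g,e}

open subsets of A: {}, {b}; so int(A) = {b}
closure: X∖int(X∖A) = X∖{h,a,f} = {b,d,g,e}
∂A = {b,d,g,e} minus {b} = {d,g,e}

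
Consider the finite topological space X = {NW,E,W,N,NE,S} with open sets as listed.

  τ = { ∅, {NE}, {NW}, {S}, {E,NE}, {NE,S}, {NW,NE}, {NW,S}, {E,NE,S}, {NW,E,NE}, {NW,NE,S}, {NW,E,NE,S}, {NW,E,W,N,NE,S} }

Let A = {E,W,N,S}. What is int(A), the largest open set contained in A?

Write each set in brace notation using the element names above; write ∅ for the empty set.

{S}

opens ⊆ A: ∅, {S}; union → int = {S}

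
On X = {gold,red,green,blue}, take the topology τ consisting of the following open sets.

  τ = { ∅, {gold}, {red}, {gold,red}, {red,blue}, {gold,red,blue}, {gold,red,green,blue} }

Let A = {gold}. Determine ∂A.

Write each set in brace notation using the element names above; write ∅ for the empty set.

{green}

open subsets of A: ∅, {gold}; so int(A) = {gold}
closure: X∖int(X∖A) = X∖{red,blue} = {gold,green}
∂A = {gold,green} minus {gold} = {green}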